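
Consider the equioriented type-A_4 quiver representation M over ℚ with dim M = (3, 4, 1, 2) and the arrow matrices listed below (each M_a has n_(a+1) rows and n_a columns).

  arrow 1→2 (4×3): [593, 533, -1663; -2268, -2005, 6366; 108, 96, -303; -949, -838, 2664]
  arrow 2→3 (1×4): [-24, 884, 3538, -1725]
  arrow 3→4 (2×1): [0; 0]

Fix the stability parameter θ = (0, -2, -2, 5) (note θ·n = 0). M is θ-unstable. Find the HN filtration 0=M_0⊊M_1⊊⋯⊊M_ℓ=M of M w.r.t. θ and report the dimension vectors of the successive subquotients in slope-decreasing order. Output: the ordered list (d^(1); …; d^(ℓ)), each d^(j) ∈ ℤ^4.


Interval decomposition of M: I[1,2]^2, I[1,3], I[2,2], I[4,4]^2.
HN type (ℓ=4): μ^(1)=5; μ^(2)=-1; μ^(3)=-4/3; μ^(4)=-2

((0, 0, 0, 2); (2, 2, 0, 0); (1, 1, 1, 0); (0, 1, 0, 0))


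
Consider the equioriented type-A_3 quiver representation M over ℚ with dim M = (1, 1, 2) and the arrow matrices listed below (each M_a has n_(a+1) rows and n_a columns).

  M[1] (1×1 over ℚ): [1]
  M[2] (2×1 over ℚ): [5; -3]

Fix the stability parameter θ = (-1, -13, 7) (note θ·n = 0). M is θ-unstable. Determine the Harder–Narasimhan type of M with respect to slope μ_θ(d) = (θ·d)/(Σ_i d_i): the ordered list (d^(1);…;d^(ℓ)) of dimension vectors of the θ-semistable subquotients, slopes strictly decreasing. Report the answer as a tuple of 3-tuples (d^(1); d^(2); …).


Barcode: M ≅ I[1,3], I[3,3]. HN layers by μ_θ (2 steps, strictly decreasing):
  μ^(1)=7; μ^(2)=-7

((0, 0, 2); (1, 1, 0))


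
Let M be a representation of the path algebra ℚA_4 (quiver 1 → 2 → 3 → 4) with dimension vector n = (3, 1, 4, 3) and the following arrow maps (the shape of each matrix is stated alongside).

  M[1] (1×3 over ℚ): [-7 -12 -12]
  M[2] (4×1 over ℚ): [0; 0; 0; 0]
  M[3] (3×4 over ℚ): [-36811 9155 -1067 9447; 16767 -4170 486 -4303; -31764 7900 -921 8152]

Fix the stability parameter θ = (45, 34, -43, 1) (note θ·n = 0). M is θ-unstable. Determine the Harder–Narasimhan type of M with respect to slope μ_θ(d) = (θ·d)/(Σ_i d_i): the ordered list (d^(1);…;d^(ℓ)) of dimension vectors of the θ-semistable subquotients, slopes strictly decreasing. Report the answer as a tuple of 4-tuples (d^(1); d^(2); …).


Via rank(M_{q-1}∘⋯∘M_p): M ≅ I[1,1]^2, I[1,2], I[3,3], I[3,4]^3.
μ_θ-semistable layers: μ^(1)=45; μ^(2)=79/2; μ^(3)=1; μ^(4)=-43

((2, 0, 0, 0); (1, 1, 0, 0); (0, 0, 0, 3); (0, 0, 4, 0))


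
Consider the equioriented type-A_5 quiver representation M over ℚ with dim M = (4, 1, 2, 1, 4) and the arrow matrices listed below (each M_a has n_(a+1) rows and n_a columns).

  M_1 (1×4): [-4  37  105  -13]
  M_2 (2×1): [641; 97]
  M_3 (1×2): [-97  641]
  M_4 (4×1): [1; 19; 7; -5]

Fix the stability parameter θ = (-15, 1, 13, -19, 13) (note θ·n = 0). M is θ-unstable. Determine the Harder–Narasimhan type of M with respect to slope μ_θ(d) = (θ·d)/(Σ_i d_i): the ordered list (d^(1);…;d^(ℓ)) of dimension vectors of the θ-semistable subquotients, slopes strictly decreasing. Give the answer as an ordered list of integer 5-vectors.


Via rank(M_{q-1}∘⋯∘M_p): M ≅ I[1,1]^3, I[1,3], I[3,5], I[5,5]^3.
μ_θ-semistable layers: μ^(1)=13; μ^(2)=1; μ^(3)=-3; μ^(4)=-15

((0, 0, 1, 0, 4); (0, 1, 0, 0, 0); (0, 0, 1, 1, 0); (4, 0, 0, 0, 0))


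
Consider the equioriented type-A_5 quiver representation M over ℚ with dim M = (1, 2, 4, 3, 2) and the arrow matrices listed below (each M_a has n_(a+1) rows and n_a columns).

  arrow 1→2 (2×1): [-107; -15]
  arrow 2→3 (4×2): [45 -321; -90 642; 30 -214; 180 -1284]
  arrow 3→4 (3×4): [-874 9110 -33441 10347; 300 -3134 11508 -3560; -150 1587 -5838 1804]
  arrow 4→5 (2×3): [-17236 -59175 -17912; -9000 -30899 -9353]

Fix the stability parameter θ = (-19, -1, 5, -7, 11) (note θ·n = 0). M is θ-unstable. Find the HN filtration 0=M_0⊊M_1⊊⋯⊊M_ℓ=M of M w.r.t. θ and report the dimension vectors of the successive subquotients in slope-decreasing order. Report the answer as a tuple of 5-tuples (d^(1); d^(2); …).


Interval decomposition of M: I[1,2], I[2,3], I[3,4], I[3,5]^2.
HN type (ℓ=4): μ^(1)=11; μ^(2)=5; μ^(3)=-1; μ^(4)=-19

((0, 0, 0, 0, 2); (0, 0, 1, 0, 0); (0, 2, 3, 3, 0); (1, 0, 0, 0, 0))


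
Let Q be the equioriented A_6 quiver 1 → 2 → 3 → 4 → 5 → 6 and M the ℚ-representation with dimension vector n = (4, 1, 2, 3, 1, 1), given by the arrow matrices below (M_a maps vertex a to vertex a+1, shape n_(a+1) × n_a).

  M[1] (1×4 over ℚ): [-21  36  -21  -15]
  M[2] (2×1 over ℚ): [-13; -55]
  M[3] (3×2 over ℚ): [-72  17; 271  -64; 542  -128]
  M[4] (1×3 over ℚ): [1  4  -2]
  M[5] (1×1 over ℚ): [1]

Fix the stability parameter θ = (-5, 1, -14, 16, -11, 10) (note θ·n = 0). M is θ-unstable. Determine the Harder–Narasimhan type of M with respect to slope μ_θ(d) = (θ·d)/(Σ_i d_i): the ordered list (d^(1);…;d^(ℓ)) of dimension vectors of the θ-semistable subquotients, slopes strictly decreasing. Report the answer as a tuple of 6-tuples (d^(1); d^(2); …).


Via rank(M_{q-1}∘⋯∘M_p): M ≅ I[1,1]^3, I[1,6], I[3,4], I[4,4].
μ_θ-semistable layers: μ^(1)=16; μ^(2)=10; μ^(3)=5/2; μ^(4)=-5; μ^(5)=-6; μ^(6)=-14

((0, 0, 0, 2, 0, 0); (0, 0, 0, 0, 0, 1); (0, 0, 0, 1, 1, 0); (3, 0, 0, 0, 0, 0); (1, 1, 1, 0, 0, 0); (0, 0, 1, 0, 0, 0))


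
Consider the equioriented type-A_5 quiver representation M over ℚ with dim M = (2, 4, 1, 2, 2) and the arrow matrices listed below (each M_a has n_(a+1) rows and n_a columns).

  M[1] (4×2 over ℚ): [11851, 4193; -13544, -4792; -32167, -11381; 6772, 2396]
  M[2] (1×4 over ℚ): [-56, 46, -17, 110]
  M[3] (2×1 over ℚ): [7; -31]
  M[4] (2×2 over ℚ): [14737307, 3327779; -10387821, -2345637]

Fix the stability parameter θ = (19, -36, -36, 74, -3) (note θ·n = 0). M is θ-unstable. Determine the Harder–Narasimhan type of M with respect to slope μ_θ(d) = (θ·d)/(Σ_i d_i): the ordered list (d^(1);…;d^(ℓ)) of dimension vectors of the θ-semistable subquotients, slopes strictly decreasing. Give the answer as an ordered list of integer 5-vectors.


Via rank(M_{q-1}∘⋯∘M_p): M ≅ I[1,1], I[1,4], I[2,2]^3, I[4,5], I[5,5].
μ_θ-semistable layers: μ^(1)=74; μ^(2)=71/2; μ^(3)=19; μ^(4)=-3; μ^(5)=-53/3; μ^(6)=-36

((0, 0, 0, 1, 0); (0, 0, 0, 1, 1); (1, 0, 0, 0, 0); (0, 0, 0, 0, 1); (1, 1, 1, 0, 0); (0, 3, 0, 0, 0))


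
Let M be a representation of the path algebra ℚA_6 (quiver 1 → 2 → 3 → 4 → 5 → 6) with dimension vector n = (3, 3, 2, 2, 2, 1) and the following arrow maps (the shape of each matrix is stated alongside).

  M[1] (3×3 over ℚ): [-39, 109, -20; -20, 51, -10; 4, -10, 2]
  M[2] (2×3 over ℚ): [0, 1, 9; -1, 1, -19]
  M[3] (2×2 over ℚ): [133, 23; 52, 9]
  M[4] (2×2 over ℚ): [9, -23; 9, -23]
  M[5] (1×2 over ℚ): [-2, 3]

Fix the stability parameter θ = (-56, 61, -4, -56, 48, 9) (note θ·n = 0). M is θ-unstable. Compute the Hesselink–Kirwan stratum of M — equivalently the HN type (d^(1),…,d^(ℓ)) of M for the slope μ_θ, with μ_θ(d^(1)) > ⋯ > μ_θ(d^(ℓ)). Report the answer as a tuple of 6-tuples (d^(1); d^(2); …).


Via rank(M_{q-1}∘⋯∘M_p): M ≅ I[1,2], I[1,4], I[1,6], I[5,5].
μ_θ-semistable layers: μ^(1)=61; μ^(2)=48; μ^(3)=57/2; μ^(4)=1/3; μ^(5)=-56

((0, 1, 0, 0, 0, 0); (0, 0, 0, 0, 1, 0); (0, 0, 0, 0, 1, 1); (0, 2, 2, 2, 0, 0); (3, 0, 0, 0, 0, 0))


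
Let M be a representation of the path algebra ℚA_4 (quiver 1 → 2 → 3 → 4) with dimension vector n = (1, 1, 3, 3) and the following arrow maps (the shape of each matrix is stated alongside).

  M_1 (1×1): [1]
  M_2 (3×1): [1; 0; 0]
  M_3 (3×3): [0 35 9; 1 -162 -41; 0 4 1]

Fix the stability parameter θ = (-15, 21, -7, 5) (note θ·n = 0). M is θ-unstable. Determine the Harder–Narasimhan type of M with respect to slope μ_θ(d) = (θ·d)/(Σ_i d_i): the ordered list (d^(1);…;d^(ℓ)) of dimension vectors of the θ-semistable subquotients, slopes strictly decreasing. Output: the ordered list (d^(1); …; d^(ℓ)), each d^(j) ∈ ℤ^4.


Interval decomposition of M: I[1,4], I[3,4]^2.
HN type (ℓ=4): μ^(1)=19/3; μ^(2)=5; μ^(3)=-7; μ^(4)=-15

((0, 1, 1, 1); (0, 0, 0, 2); (0, 0, 2, 0); (1, 0, 0, 0))


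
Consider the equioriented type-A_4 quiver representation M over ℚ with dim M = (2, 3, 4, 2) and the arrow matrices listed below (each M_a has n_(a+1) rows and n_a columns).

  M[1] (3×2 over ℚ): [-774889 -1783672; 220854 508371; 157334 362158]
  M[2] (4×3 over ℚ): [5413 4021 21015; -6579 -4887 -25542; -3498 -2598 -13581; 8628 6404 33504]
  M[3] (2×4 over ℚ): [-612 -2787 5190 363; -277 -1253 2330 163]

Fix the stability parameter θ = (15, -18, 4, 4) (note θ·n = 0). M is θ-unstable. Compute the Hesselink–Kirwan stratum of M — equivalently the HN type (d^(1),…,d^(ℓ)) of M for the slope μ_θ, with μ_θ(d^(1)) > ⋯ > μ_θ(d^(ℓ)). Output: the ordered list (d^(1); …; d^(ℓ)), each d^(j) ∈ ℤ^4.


Via rank(M_{q-1}∘⋯∘M_p): M ≅ I[1,2], I[1,4], I[2,4], I[3,3]^2.
μ_θ-semistable layers: μ^(1)=4; μ^(2)=-3/2; μ^(3)=-18

((0, 0, 4, 2); (2, 2, 0, 0); (0, 1, 0, 0))


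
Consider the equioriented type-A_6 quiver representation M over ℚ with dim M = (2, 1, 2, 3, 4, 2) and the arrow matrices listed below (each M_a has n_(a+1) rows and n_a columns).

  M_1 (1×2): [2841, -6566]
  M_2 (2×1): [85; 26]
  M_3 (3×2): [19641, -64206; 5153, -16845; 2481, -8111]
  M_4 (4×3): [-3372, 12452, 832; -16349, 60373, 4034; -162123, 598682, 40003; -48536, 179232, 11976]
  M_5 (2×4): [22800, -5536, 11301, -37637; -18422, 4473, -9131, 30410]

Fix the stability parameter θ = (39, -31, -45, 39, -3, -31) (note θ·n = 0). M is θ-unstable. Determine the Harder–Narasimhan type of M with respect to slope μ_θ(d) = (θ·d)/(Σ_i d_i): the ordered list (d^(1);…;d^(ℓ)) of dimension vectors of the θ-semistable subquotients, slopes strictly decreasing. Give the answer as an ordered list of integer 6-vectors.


Barcode: M ≅ I[1,1], I[1,4], I[3,6], I[4,6], I[5,5]^2. HN layers by μ_θ (5 steps, strictly decreasing):
  μ^(1)=39; μ^(2)=5/3; μ^(3)=-3; μ^(4)=-37/3; μ^(5)=-45

((1, 0, 0, 1, 0, 0); (0, 0, 0, 2, 2, 2); (0, 0, 0, 0, 2, 0); (1, 1, 1, 0, 0, 0); (0, 0, 1, 0, 0, 0))


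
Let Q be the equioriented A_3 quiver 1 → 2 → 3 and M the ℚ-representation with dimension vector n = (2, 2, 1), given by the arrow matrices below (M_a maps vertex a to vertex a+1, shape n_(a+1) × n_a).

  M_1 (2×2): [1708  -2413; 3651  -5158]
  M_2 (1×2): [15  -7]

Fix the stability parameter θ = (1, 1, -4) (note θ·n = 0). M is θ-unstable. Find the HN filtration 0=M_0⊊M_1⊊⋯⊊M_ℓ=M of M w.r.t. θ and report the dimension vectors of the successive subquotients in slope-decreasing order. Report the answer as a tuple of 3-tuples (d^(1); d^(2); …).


Barcode: M ≅ I[1,2], I[1,3]. HN layers by μ_θ (2 steps, strictly decreasing):
  μ^(1)=1; μ^(2)=-2/3

((1, 1, 0); (1, 1, 1))


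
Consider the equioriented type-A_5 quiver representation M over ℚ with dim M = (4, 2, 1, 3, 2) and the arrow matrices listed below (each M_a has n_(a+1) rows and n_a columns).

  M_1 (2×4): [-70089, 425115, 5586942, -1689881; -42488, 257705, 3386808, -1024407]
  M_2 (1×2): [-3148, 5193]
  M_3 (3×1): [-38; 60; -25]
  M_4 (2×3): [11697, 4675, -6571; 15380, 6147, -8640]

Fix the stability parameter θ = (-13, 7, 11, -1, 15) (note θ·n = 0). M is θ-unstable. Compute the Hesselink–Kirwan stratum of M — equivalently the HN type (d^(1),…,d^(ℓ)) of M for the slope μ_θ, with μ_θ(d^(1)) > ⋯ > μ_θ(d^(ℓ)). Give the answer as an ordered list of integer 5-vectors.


Barcode: M ≅ I[1,1]^2, I[1,2], I[1,5], I[4,4], I[4,5]. HN layers by μ_θ (5 steps, strictly decreasing):
  μ^(1)=15; μ^(2)=7; μ^(3)=17/3; μ^(4)=-1; μ^(5)=-13

((0, 0, 0, 0, 2); (0, 1, 0, 0, 0); (0, 1, 1, 1, 0); (0, 0, 0, 2, 0); (4, 0, 0, 0, 0))


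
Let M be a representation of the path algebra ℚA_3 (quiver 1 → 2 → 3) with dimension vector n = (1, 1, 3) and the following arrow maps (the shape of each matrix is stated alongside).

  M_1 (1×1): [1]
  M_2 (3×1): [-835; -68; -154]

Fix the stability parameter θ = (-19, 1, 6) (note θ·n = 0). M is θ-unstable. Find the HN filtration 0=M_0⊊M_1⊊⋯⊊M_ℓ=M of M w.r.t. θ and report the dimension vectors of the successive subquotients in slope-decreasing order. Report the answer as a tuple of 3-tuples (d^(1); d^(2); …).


Barcode: M ≅ I[1,3], I[3,3]^2. HN layers by μ_θ (3 steps, strictly decreasing):
  μ^(1)=6; μ^(2)=1; μ^(3)=-19

((0, 0, 3); (0, 1, 0); (1, 0, 0))


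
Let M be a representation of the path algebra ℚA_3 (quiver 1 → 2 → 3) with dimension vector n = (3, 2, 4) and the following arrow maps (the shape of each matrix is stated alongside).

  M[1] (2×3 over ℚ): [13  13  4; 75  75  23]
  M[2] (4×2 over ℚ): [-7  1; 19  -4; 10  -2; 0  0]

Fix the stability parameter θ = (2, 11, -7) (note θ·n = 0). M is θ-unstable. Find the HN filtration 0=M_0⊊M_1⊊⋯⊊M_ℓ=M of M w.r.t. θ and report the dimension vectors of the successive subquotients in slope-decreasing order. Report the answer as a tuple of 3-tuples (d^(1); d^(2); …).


Interval decomposition of M: I[1,1], I[1,3]^2, I[3,3]^2.
HN type (ℓ=2): μ^(1)=2; μ^(2)=-7

((3, 2, 2); (0, 0, 2))


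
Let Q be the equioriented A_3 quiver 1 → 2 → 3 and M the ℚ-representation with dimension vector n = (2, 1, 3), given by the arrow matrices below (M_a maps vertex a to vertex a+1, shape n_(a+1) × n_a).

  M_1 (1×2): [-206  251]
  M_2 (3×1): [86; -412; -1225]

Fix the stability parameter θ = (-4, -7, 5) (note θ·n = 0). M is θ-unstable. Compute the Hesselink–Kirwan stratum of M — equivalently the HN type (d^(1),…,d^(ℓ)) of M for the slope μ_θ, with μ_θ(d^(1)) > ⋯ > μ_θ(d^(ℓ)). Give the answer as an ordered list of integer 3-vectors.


Barcode: M ≅ I[1,1], I[1,3], I[3,3]^2. HN layers by μ_θ (3 steps, strictly decreasing):
  μ^(1)=5; μ^(2)=-4; μ^(3)=-11/2

((0, 0, 3); (1, 0, 0); (1, 1, 0))


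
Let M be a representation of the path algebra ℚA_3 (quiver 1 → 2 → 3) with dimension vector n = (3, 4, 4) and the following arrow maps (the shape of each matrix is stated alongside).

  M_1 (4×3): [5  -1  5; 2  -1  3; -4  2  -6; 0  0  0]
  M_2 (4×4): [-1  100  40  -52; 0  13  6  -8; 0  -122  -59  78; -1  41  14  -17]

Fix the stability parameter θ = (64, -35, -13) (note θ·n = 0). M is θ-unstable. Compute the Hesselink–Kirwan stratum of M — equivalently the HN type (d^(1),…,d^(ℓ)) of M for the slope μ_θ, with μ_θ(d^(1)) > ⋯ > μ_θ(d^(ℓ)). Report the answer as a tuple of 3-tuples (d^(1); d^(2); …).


Barcode: M ≅ I[1,1], I[1,3]^2, I[2,3]^2. HN layers by μ_θ (4 steps, strictly decreasing):
  μ^(1)=64; μ^(2)=16/3; μ^(3)=-13; μ^(4)=-35

((1, 0, 0); (2, 2, 2); (0, 0, 2); (0, 2, 0))


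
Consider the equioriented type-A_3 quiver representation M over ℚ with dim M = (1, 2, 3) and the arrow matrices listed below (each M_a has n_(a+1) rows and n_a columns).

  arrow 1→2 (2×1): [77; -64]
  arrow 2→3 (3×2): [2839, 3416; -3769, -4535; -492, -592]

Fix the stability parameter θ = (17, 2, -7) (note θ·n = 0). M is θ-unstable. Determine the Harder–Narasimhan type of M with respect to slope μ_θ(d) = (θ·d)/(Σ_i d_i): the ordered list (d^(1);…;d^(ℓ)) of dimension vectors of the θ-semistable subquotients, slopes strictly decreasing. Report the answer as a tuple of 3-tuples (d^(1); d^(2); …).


Interval decomposition of M: I[1,3], I[2,3], I[3,3].
HN type (ℓ=3): μ^(1)=4; μ^(2)=-5/2; μ^(3)=-7

((1, 1, 1); (0, 1, 1); (0, 0, 1))


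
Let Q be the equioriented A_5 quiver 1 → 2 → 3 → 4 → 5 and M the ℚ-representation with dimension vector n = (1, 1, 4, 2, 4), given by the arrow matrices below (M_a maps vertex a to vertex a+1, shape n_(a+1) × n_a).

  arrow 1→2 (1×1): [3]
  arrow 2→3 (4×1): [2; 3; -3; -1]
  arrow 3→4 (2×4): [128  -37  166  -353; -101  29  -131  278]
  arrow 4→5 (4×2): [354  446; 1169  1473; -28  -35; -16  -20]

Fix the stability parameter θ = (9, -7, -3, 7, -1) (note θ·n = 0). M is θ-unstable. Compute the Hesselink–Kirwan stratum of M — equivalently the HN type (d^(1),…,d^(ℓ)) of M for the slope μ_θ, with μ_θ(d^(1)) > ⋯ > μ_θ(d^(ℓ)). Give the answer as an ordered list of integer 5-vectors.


Via rank(M_{q-1}∘⋯∘M_p): M ≅ I[1,3], I[3,3], I[3,5]^2, I[5,5]^2.
μ_θ-semistable layers: μ^(1)=3; μ^(2)=-1/3; μ^(3)=-1; μ^(4)=-3

((0, 0, 0, 2, 2); (1, 1, 1, 0, 0); (0, 0, 0, 0, 2); (0, 0, 3, 0, 0))


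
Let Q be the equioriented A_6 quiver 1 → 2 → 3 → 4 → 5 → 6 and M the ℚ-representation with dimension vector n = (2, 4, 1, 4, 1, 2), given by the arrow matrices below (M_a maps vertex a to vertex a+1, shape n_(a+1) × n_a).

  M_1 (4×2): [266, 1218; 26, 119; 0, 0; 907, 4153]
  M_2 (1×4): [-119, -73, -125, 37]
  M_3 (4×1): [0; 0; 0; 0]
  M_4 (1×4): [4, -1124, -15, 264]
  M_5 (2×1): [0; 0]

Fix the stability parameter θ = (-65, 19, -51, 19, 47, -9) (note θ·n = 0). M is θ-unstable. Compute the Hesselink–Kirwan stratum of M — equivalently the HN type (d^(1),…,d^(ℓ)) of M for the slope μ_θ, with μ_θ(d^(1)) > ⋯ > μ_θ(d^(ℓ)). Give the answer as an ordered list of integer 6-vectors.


Barcode: M ≅ I[1,2], I[1,3], I[2,2]^2, I[4,4]^3, I[4,5], I[6,6]^2. HN layers by μ_θ (5 steps, strictly decreasing):
  μ^(1)=47; μ^(2)=19; μ^(3)=-9; μ^(4)=-16; μ^(5)=-65

((0, 0, 0, 0, 1, 0); (0, 3, 0, 4, 0, 0); (0, 0, 0, 0, 0, 2); (0, 1, 1, 0, 0, 0); (2, 0, 0, 0, 0, 0))


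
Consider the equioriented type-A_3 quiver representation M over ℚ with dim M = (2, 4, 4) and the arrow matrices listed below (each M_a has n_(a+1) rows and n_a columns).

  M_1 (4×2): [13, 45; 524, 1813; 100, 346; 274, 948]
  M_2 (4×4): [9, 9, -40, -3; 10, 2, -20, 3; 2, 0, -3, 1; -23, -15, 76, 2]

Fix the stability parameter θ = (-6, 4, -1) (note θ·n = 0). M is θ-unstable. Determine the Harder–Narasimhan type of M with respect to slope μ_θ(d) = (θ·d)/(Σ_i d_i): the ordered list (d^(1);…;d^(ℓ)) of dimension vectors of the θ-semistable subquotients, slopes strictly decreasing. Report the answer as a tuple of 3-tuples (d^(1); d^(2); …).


Interval decomposition of M: I[1,2], I[1,3], I[2,3]^2, I[3,3].
HN type (ℓ=4): μ^(1)=4; μ^(2)=3/2; μ^(3)=-1; μ^(4)=-6

((0, 1, 0); (0, 3, 3); (0, 0, 1); (2, 0, 0))


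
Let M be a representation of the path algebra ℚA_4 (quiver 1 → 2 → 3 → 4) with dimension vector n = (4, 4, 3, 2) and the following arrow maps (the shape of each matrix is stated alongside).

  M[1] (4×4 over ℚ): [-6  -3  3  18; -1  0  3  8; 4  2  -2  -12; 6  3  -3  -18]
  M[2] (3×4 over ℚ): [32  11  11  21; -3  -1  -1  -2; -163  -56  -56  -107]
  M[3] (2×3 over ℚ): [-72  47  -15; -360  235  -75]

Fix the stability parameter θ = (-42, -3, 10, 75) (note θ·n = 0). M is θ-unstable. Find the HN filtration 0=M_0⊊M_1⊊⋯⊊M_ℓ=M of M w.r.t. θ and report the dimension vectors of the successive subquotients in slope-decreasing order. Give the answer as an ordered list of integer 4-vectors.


Barcode: M ≅ I[1,1]^2, I[1,2], I[1,4], I[2,2], I[2,3], I[3,3], I[4,4]. HN layers by μ_θ (4 steps, strictly decreasing):
  μ^(1)=75; μ^(2)=10; μ^(3)=-3; μ^(4)=-42

((0, 0, 0, 2); (0, 0, 3, 0); (0, 4, 0, 0); (4, 0, 0, 0))


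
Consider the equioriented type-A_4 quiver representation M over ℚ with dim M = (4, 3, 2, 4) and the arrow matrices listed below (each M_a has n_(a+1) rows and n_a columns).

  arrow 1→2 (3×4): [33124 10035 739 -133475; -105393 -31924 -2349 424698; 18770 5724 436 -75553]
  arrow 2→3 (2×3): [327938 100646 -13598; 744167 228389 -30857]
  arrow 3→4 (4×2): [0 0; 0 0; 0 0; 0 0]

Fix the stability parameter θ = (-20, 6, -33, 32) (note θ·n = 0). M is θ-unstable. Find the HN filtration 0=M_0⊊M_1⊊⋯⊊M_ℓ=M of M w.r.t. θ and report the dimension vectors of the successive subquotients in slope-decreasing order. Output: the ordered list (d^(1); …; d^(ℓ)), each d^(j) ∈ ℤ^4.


Via rank(M_{q-1}∘⋯∘M_p): M ≅ I[1,1], I[1,2]^2, I[1,3], I[3,3], I[4,4]^4.
μ_θ-semistable layers: μ^(1)=32; μ^(2)=6; μ^(3)=-27/2; μ^(4)=-20; μ^(5)=-33

((0, 0, 0, 4); (0, 2, 0, 0); (0, 1, 1, 0); (4, 0, 0, 0); (0, 0, 1, 0))


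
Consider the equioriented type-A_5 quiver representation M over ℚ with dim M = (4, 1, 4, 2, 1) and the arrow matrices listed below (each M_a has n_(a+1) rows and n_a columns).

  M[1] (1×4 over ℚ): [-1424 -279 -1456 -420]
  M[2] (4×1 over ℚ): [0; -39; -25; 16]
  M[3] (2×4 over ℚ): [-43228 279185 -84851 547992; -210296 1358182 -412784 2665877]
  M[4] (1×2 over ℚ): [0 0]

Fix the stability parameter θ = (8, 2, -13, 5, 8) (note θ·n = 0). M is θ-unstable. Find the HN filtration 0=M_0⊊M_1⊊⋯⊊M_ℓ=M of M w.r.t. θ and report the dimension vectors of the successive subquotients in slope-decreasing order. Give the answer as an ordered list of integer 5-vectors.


Barcode: M ≅ I[1,1]^3, I[1,4], I[3,3]^2, I[3,4], I[5,5]. HN layers by μ_θ (4 steps, strictly decreasing):
  μ^(1)=8; μ^(2)=5; μ^(3)=-1; μ^(4)=-13

((3, 0, 0, 0, 1); (0, 0, 0, 2, 0); (1, 1, 1, 0, 0); (0, 0, 3, 0, 0))


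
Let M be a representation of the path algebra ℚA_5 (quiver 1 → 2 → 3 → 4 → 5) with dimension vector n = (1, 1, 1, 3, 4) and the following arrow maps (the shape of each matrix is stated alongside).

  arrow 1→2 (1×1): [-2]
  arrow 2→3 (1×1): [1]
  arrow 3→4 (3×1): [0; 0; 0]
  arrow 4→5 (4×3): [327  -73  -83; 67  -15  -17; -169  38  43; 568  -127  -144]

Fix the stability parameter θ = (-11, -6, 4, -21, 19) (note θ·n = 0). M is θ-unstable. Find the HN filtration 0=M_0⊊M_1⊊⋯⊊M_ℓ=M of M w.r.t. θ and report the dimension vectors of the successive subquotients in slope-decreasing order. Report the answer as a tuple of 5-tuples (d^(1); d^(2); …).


Interval decomposition of M: I[1,3], I[4,5]^3, I[5,5].
HN type (ℓ=5): μ^(1)=19; μ^(2)=4; μ^(3)=-6; μ^(4)=-11; μ^(5)=-21

((0, 0, 0, 0, 4); (0, 0, 1, 0, 0); (0, 1, 0, 0, 0); (1, 0, 0, 0, 0); (0, 0, 0, 3, 0))


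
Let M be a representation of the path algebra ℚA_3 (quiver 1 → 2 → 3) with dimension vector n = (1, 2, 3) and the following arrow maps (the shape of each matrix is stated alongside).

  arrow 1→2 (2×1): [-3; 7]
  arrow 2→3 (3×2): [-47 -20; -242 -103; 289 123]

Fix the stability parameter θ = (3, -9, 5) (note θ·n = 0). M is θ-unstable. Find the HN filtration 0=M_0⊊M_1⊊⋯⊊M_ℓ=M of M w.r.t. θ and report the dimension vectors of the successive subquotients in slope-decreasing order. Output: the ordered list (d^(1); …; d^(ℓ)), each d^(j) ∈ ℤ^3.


Barcode: M ≅ I[1,3], I[2,3], I[3,3]. HN layers by μ_θ (3 steps, strictly decreasing):
  μ^(1)=5; μ^(2)=-3; μ^(3)=-9

((0, 0, 3); (1, 1, 0); (0, 1, 0))


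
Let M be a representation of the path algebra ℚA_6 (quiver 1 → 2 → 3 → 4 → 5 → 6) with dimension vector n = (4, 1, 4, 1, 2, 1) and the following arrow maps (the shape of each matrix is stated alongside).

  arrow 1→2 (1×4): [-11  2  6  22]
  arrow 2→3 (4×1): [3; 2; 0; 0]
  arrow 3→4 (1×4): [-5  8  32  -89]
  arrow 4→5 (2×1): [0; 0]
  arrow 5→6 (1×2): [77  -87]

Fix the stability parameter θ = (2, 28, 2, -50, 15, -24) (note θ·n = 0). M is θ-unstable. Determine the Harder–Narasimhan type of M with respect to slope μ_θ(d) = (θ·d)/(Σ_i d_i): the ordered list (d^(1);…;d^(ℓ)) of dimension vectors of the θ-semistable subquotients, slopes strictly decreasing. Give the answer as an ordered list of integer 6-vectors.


Barcode: M ≅ I[1,1]^3, I[1,4], I[3,3]^3, I[5,5], I[5,6]. HN layers by μ_θ (3 steps, strictly decreasing):
  μ^(1)=15; μ^(2)=2; μ^(3)=-9/2

((0, 0, 0, 0, 1, 0); (3, 0, 3, 0, 0, 0); (1, 1, 1, 1, 1, 1))


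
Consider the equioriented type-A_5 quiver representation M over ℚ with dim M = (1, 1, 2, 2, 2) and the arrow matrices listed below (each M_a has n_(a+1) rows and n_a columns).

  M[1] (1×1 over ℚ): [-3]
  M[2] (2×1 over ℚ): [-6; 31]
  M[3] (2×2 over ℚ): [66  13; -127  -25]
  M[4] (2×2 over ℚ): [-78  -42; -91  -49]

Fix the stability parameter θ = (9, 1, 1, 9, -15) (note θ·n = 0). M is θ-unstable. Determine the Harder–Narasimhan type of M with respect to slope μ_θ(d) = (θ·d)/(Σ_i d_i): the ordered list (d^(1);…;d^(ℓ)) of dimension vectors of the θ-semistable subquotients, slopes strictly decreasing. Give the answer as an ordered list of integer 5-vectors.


Barcode: M ≅ I[1,4], I[3,5], I[5,5]. HN layers by μ_θ (4 steps, strictly decreasing):
  μ^(1)=9; μ^(2)=11/3; μ^(3)=-5/3; μ^(4)=-15

((0, 0, 0, 1, 0); (1, 1, 1, 0, 0); (0, 0, 1, 1, 1); (0, 0, 0, 0, 1))


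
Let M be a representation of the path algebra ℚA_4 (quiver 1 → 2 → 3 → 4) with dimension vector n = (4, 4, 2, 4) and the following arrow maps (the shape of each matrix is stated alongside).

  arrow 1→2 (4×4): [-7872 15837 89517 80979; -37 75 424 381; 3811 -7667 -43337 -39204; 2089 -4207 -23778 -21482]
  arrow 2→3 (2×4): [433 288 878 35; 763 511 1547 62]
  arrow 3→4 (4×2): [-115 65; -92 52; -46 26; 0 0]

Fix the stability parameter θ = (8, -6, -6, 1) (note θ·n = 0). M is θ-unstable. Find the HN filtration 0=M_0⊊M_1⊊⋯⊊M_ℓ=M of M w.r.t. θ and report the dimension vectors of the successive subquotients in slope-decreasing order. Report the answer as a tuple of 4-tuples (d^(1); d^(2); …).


Via rank(M_{q-1}∘⋯∘M_p): M ≅ I[1,2]^2, I[1,3], I[1,4], I[4,4]^3.
μ_θ-semistable layers: μ^(1)=1; μ^(2)=-4/3

((2, 2, 0, 4); (2, 2, 2, 0))


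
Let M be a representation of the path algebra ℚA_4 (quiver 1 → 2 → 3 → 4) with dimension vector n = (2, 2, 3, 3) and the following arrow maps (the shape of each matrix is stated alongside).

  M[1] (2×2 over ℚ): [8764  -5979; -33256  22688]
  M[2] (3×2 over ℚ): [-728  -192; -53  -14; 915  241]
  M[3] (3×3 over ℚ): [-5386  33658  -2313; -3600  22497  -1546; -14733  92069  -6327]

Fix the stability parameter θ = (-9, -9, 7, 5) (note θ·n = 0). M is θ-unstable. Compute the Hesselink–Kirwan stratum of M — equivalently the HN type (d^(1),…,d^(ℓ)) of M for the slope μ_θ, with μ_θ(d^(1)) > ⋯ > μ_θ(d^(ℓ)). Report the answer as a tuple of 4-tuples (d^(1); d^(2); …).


Barcode: M ≅ I[1,4]^2, I[3,4]. HN layers by μ_θ (2 steps, strictly decreasing):
  μ^(1)=6; μ^(2)=-9

((0, 0, 3, 3); (2, 2, 0, 0))


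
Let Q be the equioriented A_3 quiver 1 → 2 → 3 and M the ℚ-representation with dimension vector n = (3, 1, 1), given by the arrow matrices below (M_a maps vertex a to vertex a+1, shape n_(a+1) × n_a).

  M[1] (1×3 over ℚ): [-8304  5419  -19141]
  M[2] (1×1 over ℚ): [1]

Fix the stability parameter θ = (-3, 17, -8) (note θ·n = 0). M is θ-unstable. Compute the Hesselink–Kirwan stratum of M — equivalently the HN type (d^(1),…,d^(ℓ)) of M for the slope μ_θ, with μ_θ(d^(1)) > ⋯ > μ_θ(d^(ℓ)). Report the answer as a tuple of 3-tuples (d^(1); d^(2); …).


Barcode: M ≅ I[1,1]^2, I[1,3]. HN layers by μ_θ (2 steps, strictly decreasing):
  μ^(1)=9/2; μ^(2)=-3

((0, 1, 1); (3, 0, 0))


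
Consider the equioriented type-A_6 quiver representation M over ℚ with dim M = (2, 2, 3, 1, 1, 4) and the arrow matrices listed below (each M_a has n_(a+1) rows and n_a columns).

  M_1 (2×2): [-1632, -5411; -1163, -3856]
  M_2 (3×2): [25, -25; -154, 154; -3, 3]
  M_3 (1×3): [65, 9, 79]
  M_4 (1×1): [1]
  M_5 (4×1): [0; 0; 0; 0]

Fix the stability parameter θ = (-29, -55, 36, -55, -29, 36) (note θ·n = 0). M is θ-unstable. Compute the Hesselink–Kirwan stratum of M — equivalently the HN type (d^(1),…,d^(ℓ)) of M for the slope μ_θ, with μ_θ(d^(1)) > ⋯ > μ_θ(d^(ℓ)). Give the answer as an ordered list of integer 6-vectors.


Barcode: M ≅ I[1,2], I[1,5], I[3,3]^2, I[6,6]^4. HN layers by μ_θ (3 steps, strictly decreasing):
  μ^(1)=36; μ^(2)=-16; μ^(3)=-42

((0, 0, 2, 0, 0, 4); (0, 0, 1, 1, 1, 0); (2, 2, 0, 0, 0, 0))


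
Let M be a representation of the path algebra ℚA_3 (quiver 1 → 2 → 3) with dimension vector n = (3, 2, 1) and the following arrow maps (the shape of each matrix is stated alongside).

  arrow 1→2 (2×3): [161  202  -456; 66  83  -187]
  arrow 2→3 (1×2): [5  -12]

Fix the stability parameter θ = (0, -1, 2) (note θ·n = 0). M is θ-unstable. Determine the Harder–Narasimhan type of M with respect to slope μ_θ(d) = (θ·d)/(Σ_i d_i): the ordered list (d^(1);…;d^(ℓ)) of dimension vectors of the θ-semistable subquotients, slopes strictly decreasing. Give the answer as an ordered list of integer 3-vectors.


Interval decomposition of M: I[1,1], I[1,2], I[1,3].
HN type (ℓ=3): μ^(1)=2; μ^(2)=0; μ^(3)=-1/2

((0, 0, 1); (1, 0, 0); (2, 2, 0))


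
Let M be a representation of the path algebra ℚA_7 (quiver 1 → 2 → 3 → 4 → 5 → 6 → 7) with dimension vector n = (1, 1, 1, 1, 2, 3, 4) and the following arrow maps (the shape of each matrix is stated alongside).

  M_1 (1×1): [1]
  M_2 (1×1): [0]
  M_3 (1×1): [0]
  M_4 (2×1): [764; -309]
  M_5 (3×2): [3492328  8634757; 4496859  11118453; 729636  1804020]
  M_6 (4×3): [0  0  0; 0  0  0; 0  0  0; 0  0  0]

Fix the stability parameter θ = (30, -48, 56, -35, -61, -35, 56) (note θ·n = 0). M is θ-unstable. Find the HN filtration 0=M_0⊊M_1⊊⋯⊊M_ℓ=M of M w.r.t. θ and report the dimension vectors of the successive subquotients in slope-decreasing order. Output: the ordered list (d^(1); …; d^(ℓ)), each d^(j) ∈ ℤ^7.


Interval decomposition of M: I[1,2], I[3,3], I[4,6], I[5,6], I[6,6], I[7,7]^4.
HN type (ℓ=5): μ^(1)=56; μ^(2)=-9; μ^(3)=-35; μ^(4)=-48; μ^(5)=-61

((0, 0, 1, 0, 0, 0, 4); (1, 1, 0, 0, 0, 0, 0); (0, 0, 0, 0, 0, 3, 0); (0, 0, 0, 1, 1, 0, 0); (0, 0, 0, 0, 1, 0, 0))


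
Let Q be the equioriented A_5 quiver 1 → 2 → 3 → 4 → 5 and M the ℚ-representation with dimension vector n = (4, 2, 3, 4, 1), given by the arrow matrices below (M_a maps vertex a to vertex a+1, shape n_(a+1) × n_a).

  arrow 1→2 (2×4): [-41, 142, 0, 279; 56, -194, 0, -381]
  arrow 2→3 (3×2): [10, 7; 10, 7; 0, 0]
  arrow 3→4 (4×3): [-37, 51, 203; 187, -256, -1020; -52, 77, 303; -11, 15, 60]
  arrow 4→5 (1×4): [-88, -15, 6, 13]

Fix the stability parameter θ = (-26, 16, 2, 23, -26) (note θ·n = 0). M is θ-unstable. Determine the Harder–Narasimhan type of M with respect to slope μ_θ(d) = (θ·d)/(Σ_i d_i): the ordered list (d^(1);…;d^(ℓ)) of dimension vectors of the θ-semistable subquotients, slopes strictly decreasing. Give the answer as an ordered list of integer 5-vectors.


Via rank(M_{q-1}∘⋯∘M_p): M ≅ I[1,1]^2, I[1,2], I[1,5], I[3,4]^2, I[4,4].
μ_θ-semistable layers: μ^(1)=23; μ^(2)=16; μ^(3)=15/4; μ^(4)=2; μ^(5)=-26

((0, 0, 0, 3, 0); (0, 1, 0, 0, 0); (0, 1, 1, 1, 1); (0, 0, 2, 0, 0); (4, 0, 0, 0, 0))


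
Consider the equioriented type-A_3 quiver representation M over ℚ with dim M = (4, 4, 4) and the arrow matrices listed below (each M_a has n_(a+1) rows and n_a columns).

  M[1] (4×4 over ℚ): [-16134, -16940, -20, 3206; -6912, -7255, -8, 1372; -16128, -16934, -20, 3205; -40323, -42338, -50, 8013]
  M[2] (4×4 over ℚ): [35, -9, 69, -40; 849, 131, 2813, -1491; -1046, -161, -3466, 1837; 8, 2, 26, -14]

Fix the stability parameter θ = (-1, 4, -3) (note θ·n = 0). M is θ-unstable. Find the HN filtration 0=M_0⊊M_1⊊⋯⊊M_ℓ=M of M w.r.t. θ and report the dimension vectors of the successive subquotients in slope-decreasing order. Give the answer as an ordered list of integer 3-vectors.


Via rank(M_{q-1}∘⋯∘M_p): M ≅ I[1,1], I[1,3]^3, I[2,3].
μ_θ-semistable layers: μ^(1)=1/2; μ^(2)=-1

((0, 4, 4); (4, 0, 0))


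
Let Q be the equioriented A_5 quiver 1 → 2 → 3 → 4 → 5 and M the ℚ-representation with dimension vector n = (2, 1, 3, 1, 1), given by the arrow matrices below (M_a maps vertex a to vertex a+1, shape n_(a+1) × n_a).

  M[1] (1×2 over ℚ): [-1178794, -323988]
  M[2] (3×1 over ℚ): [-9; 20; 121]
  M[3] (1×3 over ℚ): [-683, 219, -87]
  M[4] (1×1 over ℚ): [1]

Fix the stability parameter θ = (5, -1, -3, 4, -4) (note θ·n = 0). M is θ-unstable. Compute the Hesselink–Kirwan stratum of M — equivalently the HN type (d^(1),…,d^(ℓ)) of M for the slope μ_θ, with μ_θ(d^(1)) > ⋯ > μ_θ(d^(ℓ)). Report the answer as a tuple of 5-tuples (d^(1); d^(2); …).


Via rank(M_{q-1}∘⋯∘M_p): M ≅ I[1,1], I[1,3], I[3,3], I[3,5].
μ_θ-semistable layers: μ^(1)=5; μ^(2)=1/3; μ^(3)=0; μ^(4)=-3

((1, 0, 0, 0, 0); (1, 1, 1, 0, 0); (0, 0, 0, 1, 1); (0, 0, 2, 0, 0))


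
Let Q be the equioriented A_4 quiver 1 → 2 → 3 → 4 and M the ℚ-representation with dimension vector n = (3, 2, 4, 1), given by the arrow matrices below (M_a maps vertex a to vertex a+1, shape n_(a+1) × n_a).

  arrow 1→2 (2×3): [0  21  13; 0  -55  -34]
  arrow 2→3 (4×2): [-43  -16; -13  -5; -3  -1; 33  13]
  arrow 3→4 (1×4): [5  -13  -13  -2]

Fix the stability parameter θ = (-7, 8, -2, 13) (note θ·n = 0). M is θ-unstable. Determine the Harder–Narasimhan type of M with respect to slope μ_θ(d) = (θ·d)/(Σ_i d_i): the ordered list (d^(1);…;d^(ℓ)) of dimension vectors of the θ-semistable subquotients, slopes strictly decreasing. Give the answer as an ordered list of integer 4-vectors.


Via rank(M_{q-1}∘⋯∘M_p): M ≅ I[1,1], I[1,3], I[1,4], I[3,3]^2.
μ_θ-semistable layers: μ^(1)=13; μ^(2)=3; μ^(3)=-2; μ^(4)=-7

((0, 0, 0, 1); (0, 2, 2, 0); (0, 0, 2, 0); (3, 0, 0, 0))


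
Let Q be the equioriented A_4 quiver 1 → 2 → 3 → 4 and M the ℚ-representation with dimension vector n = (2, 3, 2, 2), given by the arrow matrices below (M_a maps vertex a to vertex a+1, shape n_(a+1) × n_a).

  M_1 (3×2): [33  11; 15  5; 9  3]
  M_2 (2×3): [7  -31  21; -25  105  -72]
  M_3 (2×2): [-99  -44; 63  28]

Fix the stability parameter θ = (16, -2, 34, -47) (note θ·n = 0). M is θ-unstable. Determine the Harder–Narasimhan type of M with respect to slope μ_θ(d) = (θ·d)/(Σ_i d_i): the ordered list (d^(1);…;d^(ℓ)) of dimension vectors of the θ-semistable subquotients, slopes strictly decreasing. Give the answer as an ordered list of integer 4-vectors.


Interval decomposition of M: I[1,1], I[1,4], I[2,2], I[2,3], I[4,4].
HN type (ℓ=5): μ^(1)=34; μ^(2)=16; μ^(3)=1/4; μ^(4)=-2; μ^(5)=-47

((0, 0, 1, 0); (1, 0, 0, 0); (1, 1, 1, 1); (0, 2, 0, 0); (0, 0, 0, 1))


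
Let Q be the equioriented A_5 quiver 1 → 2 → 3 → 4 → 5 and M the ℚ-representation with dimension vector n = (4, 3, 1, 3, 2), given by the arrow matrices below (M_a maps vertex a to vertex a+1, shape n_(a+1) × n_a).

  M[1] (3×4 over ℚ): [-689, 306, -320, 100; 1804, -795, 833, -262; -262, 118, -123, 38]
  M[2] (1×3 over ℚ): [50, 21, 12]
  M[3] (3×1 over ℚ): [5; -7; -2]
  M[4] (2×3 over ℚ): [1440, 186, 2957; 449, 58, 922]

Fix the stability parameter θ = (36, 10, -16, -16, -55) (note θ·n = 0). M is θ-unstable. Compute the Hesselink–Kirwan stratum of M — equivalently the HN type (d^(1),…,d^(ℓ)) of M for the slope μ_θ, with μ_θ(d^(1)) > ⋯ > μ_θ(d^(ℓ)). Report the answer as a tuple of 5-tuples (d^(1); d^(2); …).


Via rank(M_{q-1}∘⋯∘M_p): M ≅ I[1,1], I[1,2]^2, I[1,5], I[4,4], I[4,5].
μ_θ-semistable layers: μ^(1)=36; μ^(2)=23; μ^(3)=-41/5; μ^(4)=-16; μ^(5)=-71/2

((1, 0, 0, 0, 0); (2, 2, 0, 0, 0); (1, 1, 1, 1, 1); (0, 0, 0, 1, 0); (0, 0, 0, 1, 1))


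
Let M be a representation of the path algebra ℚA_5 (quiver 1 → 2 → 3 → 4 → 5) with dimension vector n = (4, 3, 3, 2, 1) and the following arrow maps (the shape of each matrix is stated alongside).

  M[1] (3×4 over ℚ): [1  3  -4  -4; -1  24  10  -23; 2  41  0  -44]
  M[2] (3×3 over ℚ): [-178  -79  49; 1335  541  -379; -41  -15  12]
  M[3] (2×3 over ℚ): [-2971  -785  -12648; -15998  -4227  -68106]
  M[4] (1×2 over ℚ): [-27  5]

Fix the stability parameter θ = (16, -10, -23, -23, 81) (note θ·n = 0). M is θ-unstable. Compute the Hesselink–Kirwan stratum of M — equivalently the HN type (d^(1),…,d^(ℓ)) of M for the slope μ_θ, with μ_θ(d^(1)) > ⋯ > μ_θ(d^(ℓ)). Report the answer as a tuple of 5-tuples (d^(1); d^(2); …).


Interval decomposition of M: I[1,1], I[1,3], I[1,4], I[1,5].
HN type (ℓ=4): μ^(1)=81; μ^(2)=16; μ^(3)=-17/3; μ^(4)=-10

((0, 0, 0, 0, 1); (1, 0, 0, 0, 0); (1, 1, 1, 0, 0); (2, 2, 2, 2, 0))


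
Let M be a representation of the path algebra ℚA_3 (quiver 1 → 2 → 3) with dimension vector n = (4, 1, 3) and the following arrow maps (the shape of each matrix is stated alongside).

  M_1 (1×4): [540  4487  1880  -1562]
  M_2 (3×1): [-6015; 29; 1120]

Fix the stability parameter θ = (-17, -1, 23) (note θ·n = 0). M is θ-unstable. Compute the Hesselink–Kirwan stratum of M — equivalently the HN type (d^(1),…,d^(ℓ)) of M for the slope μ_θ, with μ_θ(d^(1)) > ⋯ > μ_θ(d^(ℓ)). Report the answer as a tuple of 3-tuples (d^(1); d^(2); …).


Via rank(M_{q-1}∘⋯∘M_p): M ≅ I[1,1]^3, I[1,3], I[3,3]^2.
μ_θ-semistable layers: μ^(1)=23; μ^(2)=-1; μ^(3)=-17

((0, 0, 3); (0, 1, 0); (4, 0, 0))


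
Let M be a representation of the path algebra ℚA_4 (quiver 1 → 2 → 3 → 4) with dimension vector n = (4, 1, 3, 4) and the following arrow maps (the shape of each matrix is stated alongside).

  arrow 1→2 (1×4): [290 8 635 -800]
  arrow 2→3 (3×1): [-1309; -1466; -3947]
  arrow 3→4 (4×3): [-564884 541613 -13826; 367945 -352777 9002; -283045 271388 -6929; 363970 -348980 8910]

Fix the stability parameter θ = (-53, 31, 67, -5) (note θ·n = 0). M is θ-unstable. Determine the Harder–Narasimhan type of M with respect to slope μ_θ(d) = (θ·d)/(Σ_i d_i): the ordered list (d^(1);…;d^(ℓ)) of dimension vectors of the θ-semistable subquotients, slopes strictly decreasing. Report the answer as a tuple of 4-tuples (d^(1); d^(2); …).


Interval decomposition of M: I[1,1]^3, I[1,4], I[3,4]^2, I[4,4].
HN type (ℓ=3): μ^(1)=31; μ^(2)=-5; μ^(3)=-53

((0, 1, 3, 3); (0, 0, 0, 1); (4, 0, 0, 0))


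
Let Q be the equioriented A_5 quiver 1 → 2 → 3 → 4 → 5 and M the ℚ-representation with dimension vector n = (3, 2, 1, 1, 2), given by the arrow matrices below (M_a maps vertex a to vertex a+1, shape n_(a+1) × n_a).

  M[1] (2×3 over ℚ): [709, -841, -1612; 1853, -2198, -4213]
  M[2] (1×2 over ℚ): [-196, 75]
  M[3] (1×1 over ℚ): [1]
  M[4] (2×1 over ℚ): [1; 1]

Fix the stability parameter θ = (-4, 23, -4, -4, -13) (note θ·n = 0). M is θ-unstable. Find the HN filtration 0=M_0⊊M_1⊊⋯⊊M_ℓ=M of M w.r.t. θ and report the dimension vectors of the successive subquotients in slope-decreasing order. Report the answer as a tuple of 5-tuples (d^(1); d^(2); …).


Interval decomposition of M: I[1,1], I[1,2], I[1,5], I[5,5].
HN type (ℓ=4): μ^(1)=23; μ^(2)=1/2; μ^(3)=-4; μ^(4)=-13

((0, 1, 0, 0, 0); (0, 1, 1, 1, 1); (3, 0, 0, 0, 0); (0, 0, 0, 0, 1))


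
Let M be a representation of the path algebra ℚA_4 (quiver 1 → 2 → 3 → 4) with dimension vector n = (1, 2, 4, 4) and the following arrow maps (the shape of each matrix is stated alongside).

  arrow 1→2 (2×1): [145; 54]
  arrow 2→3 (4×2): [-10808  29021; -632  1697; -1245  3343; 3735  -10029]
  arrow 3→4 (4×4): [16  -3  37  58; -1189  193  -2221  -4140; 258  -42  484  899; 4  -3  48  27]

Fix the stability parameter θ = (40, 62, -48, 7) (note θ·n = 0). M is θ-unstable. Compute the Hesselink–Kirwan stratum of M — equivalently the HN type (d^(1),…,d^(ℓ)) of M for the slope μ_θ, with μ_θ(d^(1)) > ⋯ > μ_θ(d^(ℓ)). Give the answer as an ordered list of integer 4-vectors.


Via rank(M_{q-1}∘⋯∘M_p): M ≅ I[1,4], I[2,4], I[3,4]^2.
μ_θ-semistable layers: μ^(1)=61/4; μ^(2)=7; μ^(3)=-48

((1, 1, 1, 1); (0, 1, 1, 3); (0, 0, 2, 0))


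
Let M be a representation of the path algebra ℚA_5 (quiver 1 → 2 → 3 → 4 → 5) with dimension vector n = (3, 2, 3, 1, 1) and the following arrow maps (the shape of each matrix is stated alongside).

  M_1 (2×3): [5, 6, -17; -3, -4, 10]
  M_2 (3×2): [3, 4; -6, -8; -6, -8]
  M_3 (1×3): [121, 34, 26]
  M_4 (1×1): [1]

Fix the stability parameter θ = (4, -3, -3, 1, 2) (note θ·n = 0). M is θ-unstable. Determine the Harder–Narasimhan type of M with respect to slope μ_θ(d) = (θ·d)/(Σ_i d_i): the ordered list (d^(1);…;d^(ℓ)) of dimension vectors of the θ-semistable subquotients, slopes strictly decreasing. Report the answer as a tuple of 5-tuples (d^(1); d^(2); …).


Barcode: M ≅ I[1,1], I[1,2], I[1,5], I[3,3]^2. HN layers by μ_θ (6 steps, strictly decreasing):
  μ^(1)=4; μ^(2)=2; μ^(3)=1; μ^(4)=1/2; μ^(5)=-2/3; μ^(6)=-3

((1, 0, 0, 0, 0); (0, 0, 0, 0, 1); (0, 0, 0, 1, 0); (1, 1, 0, 0, 0); (1, 1, 1, 0, 0); (0, 0, 2, 0, 0))
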